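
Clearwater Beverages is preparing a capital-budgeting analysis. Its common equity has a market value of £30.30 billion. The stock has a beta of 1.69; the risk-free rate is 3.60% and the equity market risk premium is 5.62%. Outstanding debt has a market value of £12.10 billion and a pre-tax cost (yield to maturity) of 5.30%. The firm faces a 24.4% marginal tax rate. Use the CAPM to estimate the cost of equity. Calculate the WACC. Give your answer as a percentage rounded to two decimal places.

Cost of equity via CAPM: Re = 3.6% + 1.69 × 5.62% = 13.0978%.
Total capital V = 30.3 + 12.1 = 42.4.
Equity: weight = 30.3/42.4 = 0.7146; cost = 13.0978%.
Debt: weight = 12.1/42.4 = 0.2854; after-tax cost = 5.3% × (1 − 24.4%) = 4.0068%.
WACC = 0.7146 × 13.0978% + 0.2854 × 4.0068% = 10.5034%.

10.50%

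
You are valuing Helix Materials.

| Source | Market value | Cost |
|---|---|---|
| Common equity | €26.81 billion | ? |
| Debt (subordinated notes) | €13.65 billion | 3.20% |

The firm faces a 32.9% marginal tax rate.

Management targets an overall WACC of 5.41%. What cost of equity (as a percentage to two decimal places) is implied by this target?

7.07%

Total capital V = 26.81 + 13.65 = 40.46.
Equity weight = 26.81/40.46 = 0.6626.
Subordinated notes weight = 13.65/40.46 = 0.3374.
Debt contribution = 0.3374 × 3.2% × (1 − 32.9%) = 0.7244%.
Required equity contribution = 5.41% − 0.7244% = 4.6856%.
Re = 4.6856% / 0.6626 = 7.0712%.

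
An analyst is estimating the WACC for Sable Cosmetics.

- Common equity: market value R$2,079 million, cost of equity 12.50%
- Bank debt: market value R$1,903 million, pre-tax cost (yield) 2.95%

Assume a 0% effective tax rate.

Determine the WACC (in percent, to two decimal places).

7.94%

Total capital V = 2079 + 1903 = 3982.
Equity: weight = 2079/3982 = 0.5221; cost = 12.5%.
Bank debt: weight = 1903/3982 = 0.4779; after-tax cost = 2.95% × (1 − 0%) = 2.9500%.
WACC = 0.5221 × 12.5000% + 0.4779 × 2.9500% = 7.9360%.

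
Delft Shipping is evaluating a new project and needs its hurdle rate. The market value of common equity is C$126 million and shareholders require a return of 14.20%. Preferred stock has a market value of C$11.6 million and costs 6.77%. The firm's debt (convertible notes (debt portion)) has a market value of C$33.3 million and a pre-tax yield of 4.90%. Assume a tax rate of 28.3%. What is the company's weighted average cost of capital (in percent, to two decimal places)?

Total capital V = 126 + 11.6 + 33.3 = 170.9.
Equity: weight = 126/170.9 = 0.7373; cost = 14.2%.
Preferred: weight = 11.6/170.9 = 0.0679; cost = 6.77%.
Convertible notes (debt portion): weight = 33.3/170.9 = 0.1949; after-tax cost = 4.9% × (1 − 28.3%) = 3.5133%.
WACC = 0.7373 × 14.2000% + 0.0679 × 6.7700% + 0.1949 × 3.5133% = 11.6134%.

11.61%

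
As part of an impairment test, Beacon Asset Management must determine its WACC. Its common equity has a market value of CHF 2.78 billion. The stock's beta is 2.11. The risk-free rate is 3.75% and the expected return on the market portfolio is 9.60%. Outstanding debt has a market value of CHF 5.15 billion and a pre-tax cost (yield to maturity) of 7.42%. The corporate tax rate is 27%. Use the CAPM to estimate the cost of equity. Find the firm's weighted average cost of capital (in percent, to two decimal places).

Market risk premium = 9.6% − 3.75% = 5.85%.
Cost of equity via CAPM: Re = 3.75% + 2.11 × 5.85% = 16.0935%.
Total capital V = 2.78 + 5.15 = 7.93.
Equity: weight = 2.78/7.93 = 0.3506; cost = 16.0935%.
Debt: weight = 5.15/7.93 = 0.6494; after-tax cost = 7.42% × (1 − 27%) = 5.4166%.
WACC = 0.3506 × 16.0935% + 0.6494 × 5.4166% = 9.1596%.

9.16%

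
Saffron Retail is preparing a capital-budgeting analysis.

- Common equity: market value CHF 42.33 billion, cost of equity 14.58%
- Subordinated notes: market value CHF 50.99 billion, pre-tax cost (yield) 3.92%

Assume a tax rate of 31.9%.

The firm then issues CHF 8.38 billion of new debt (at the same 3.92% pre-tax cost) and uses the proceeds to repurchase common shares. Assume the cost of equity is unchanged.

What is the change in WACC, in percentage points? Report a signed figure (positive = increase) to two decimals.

-1.07 pp

Current WACC:
Total capital V = 42.33 + 50.99 = 93.32.
Equity: weight = 42.33/93.32 = 0.4536; cost = 14.58%.
Subordinated notes: weight = 50.99/93.32 = 0.5464; after-tax cost = 3.92% × (1 − 31.9%) = 2.6695%.
WACC = 0.4536 × 14.5800% + 0.5464 × 2.6695% = 8.0721%.
After the change:
Total capital V = 33.95 + 59.37 = 93.32.
Equity: weight = 33.95/93.32 = 0.3638; cost = 14.58%.
Subordinated notes: weight = 59.37/93.32 = 0.6362; after-tax cost = 3.92% × (1 − 31.9%) = 2.6695%.
WACC = 0.3638 × 14.5800% + 0.6362 × 2.6695% = 7.0026%.
Change in WACC = 7.0026% − 8.0721% = -1.0695 pp.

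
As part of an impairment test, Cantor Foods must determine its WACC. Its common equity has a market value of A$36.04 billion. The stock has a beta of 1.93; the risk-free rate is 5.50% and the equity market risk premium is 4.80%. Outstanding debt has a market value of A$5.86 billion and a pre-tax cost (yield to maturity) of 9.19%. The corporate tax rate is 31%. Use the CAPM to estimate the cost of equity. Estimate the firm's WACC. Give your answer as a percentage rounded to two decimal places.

13.59%

Cost of equity via CAPM: Re = 5.5% + 1.93 × 4.8% = 14.7640%.
Total capital V = 36.04 + 5.86 = 41.9.
Equity: weight = 36.04/41.9 = 0.8601; cost = 14.764%.
Debt: weight = 5.86/41.9 = 0.1399; after-tax cost = 9.19% × (1 − 31%) = 6.3411%.
WACC = 0.8601 × 14.7640% + 0.1399 × 6.3411% = 13.5860%.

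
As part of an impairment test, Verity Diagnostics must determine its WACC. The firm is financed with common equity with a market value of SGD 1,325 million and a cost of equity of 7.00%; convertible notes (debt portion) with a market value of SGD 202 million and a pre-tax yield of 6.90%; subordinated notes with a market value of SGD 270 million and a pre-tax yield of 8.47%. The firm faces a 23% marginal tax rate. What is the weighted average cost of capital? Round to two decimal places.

6.74%

Total capital V = 1325 + 202 + 270 = 1797.
Equity: weight = 1325/1797 = 0.7373; cost = 7%.
Convertible notes (debt portion): weight = 202/1797 = 0.1124; after-tax cost = 6.9% × (1 − 23%) = 5.3130%.
Subordinated notes: weight = 270/1797 = 0.1503; after-tax cost = 8.47% × (1 − 23%) = 6.5219%.
WACC = 0.7373 × 7.0000% + 0.1124 × 5.3130% + 0.1503 × 6.5219% = 6.7385%.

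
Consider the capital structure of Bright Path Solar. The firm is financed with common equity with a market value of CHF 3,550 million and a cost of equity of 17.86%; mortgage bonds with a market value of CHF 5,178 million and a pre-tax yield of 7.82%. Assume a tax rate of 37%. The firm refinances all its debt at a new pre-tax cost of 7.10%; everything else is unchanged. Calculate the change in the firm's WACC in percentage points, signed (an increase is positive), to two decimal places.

-0.27 pp

Current WACC:
Total capital V = 3550 + 5178 = 8728.
Equity: weight = 3550/8728 = 0.4067; cost = 17.86%.
Mortgage bonds: weight = 5178/8728 = 0.5933; after-tax cost = 7.82% × (1 − 37%) = 4.9266%.
WACC = 0.4067 × 17.8600% + 0.5933 × 4.9266% = 10.1871%.
After the change:
Total capital V = 3550 + 5178 = 8728.
Equity: weight = 3550/8728 = 0.4067; cost = 17.86%.
Mortgage bonds: weight = 5178/8728 = 0.5933; after-tax cost = 7.1% × (1 − 37%) = 4.4730%.
WACC = 0.4067 × 17.8600% + 0.5933 × 4.4730% = 9.9180%.
Change in WACC = 9.9180% − 10.1871% = -0.2691 pp.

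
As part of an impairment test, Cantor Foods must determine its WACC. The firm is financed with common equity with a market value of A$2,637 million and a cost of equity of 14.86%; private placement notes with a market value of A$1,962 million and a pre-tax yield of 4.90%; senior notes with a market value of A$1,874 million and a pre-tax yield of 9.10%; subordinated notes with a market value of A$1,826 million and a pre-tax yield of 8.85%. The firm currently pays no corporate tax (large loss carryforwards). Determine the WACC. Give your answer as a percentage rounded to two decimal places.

9.88%

Total capital V = 2637 + 1962 + 1874 + 1826 = 8299.
Equity: weight = 2637/8299 = 0.3177; cost = 14.86%.
Private placement notes: weight = 1962/8299 = 0.2364; after-tax cost = 4.9% × (1 − 0%) = 4.9000%.
Senior notes: weight = 1874/8299 = 0.2258; after-tax cost = 9.1% × (1 − 0%) = 9.1000%.
Subordinated notes: weight = 1826/8299 = 0.2200; after-tax cost = 8.85% × (1 − 0%) = 8.8500%.
WACC = 0.3177 × 14.8600% + 0.2364 × 4.9000% + 0.2258 × 9.1000% + 0.2200 × 8.8500% = 9.8823%.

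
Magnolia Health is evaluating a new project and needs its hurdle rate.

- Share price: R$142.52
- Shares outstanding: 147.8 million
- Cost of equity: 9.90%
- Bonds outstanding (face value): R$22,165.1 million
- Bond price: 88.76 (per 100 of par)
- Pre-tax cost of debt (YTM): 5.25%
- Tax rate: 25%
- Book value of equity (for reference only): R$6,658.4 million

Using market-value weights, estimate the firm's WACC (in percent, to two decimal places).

7.02%

Market value of equity E = 142.52 × 147.8m = 21064.456m. Market value of debt D = 22165.1m × 88.76/100 = 19673.74276m.
Total capital V = 21064.456 + 19673.74276 = 40738.19876.
Equity: weight = 21064.456/40738.19876 = 0.5171; cost = 9.9%.
Bonds outstanding: weight = 19673.74276/40738.19876 = 0.4829; after-tax cost = 5.25% × (1 − 25%) = 3.9375%.
WACC = 0.5171 × 9.9000% + 0.4829 × 3.9375% = 7.0205%.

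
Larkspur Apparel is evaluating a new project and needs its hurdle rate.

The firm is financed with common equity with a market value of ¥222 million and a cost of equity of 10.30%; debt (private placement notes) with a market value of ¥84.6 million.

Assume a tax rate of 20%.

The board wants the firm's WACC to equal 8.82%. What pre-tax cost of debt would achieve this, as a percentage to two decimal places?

Total capital V = 222 + 84.6 = 306.6.
Equity weight = 222/306.6 = 0.7241.
Private placement notes weight = 84.6/306.6 = 0.2759.
Equity contribution = 0.7241 × 10.3% = 7.4579%.
Remaining for debt = 8.82% − 7.4579% = 1.3621%.
Rd × (1 − 20%) × 0.2759 = 1.3621%  ⇒  Rd = 6.1704%.

6.17%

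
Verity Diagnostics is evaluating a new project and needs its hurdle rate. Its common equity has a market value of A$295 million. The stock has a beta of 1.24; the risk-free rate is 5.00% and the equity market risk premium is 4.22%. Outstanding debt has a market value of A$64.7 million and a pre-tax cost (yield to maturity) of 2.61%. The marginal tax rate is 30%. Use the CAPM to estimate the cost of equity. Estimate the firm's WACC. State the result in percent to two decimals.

Cost of equity via CAPM: Re = 5.0% + 1.24 × 4.22% = 10.2328%.
Total capital V = 295 + 64.7 = 359.7.
Equity: weight = 295/359.7 = 0.8201; cost = 10.2328%.
Debt: weight = 64.7/359.7 = 0.1799; after-tax cost = 2.61% × (1 − 30%) = 1.8270%.
WACC = 0.8201 × 10.2328% + 0.1799 × 1.8270% = 8.7208%.

8.72%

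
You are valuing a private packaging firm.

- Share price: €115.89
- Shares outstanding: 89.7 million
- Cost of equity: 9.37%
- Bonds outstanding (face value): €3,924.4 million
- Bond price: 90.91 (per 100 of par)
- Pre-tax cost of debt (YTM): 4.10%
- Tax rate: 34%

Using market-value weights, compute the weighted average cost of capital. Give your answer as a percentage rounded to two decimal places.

Market value of equity E = 115.89 × 89.7m = 10395.333m. Market value of debt D = 3924.4m × 90.91/100 = 3567.67204m.
Total capital V = 10395.333 + 3567.67204 = 13963.00504.
Equity: weight = 10395.333/13963.00504 = 0.7445; cost = 9.37%.
Bonds outstanding: weight = 3567.67204/13963.00504 = 0.2555; after-tax cost = 4.1% × (1 − 34%) = 2.7060%.
WACC = 0.7445 × 9.3700% + 0.2555 × 2.7060% = 7.6673%.

7.67%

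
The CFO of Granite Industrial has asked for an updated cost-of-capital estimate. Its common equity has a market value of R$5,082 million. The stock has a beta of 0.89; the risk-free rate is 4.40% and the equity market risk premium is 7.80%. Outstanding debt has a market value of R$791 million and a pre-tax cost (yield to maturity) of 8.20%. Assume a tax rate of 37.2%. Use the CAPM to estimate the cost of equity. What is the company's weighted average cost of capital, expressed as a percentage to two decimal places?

Cost of equity via CAPM: Re = 4.4% + 0.89 × 7.8% = 11.3420%.
Total capital V = 5082 + 791 = 5873.
Equity: weight = 5082/5873 = 0.8653; cost = 11.342%.
Debt: weight = 791/5873 = 0.1347; after-tax cost = 8.2% × (1 − 37.2%) = 5.1496%.
WACC = 0.8653 × 11.3420% + 0.1347 × 5.1496% = 10.5080%.

10.51%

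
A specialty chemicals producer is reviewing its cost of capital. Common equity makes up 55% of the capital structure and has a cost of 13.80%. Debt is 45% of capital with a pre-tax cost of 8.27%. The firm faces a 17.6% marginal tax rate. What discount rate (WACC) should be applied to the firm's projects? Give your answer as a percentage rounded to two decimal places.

After-tax cost of debt = 8.27% × (1 − 17.6%) = 6.8145%.
WACC = 0.550 × 13.8000% + 0.450 × 6.8145% = 10.6565%.

10.66%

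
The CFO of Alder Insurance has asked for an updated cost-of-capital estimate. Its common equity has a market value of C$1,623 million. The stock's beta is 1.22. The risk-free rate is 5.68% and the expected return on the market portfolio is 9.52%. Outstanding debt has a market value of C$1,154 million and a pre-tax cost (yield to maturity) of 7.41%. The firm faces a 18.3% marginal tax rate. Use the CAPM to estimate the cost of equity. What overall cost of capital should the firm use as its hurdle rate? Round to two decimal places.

8.57%

Market risk premium = 9.52% − 5.68% = 3.84%.
Cost of equity via CAPM: Re = 5.68% + 1.22 × 3.84% = 10.3648%.
Total capital V = 1623 + 1154 = 2777.
Equity: weight = 1623/2777 = 0.5844; cost = 10.3648%.
Debt: weight = 1154/2777 = 0.4156; after-tax cost = 7.41% × (1 − 18.3%) = 6.0540%.
WACC = 0.5844 × 10.3648% + 0.4156 × 6.0540% = 8.5734%.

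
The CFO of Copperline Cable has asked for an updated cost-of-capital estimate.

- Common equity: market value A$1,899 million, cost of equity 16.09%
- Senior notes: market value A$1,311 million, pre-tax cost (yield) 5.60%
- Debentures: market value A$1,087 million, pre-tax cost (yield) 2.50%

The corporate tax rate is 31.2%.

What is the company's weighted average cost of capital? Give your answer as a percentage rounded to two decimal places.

8.72%

Total capital V = 1899 + 1311 + 1087 = 4297.
Equity: weight = 1899/4297 = 0.4419; cost = 16.09%.
Senior notes: weight = 1311/4297 = 0.3051; after-tax cost = 5.6% × (1 − 31.2%) = 3.8528%.
Debentures: weight = 1087/4297 = 0.2530; after-tax cost = 2.5% × (1 − 31.2%) = 1.7200%.
WACC = 0.4419 × 16.0900% + 0.3051 × 3.8528% + 0.2530 × 1.7200% = 8.7213%.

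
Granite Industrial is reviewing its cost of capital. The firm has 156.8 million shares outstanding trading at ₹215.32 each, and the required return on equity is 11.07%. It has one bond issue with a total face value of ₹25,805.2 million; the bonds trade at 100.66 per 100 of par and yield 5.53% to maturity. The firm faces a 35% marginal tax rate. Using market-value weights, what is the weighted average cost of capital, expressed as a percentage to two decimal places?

Market value of equity E = 215.32 × 156.8m = 33762.176m. Market value of debt D = 25805.2m × 100.66/100 = 25975.51432m.
Total capital V = 33762.176 + 25975.51432 = 59737.69032.
Equity: weight = 33762.176/59737.69032 = 0.5652; cost = 11.07%.
Bonds outstanding: weight = 25975.51432/59737.69032 = 0.4348; after-tax cost = 5.53% × (1 − 35%) = 3.5945%.
WACC = 0.5652 × 11.0700% + 0.4348 × 3.5945% = 7.8195%.

7.82%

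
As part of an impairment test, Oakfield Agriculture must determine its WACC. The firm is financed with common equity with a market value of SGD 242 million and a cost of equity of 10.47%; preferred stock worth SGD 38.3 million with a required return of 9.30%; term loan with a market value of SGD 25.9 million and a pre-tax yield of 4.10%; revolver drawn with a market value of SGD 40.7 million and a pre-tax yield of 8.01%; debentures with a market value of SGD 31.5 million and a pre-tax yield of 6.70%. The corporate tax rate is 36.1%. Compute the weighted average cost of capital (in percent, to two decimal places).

Total capital V = 242 + 38.3 + 25.9 + 40.7 + 31.5 = 378.4.
Equity: weight = 242/378.4 = 0.6395; cost = 10.47%.
Preferred: weight = 38.3/378.4 = 0.1012; cost = 9.3%.
Term loan: weight = 25.9/378.4 = 0.0684; after-tax cost = 4.1% × (1 − 36.1%) = 2.6199%.
Revolver drawn: weight = 40.7/378.4 = 0.1076; after-tax cost = 8.01% × (1 − 36.1%) = 5.1184%.
Debentures: weight = 31.5/378.4 = 0.0832; after-tax cost = 6.7% × (1 − 36.1%) = 4.2813%.
WACC = 0.6395 × 10.4700% + 0.1012 × 9.3000% + 0.0684 × 2.6199% + 0.1076 × 5.1184% + 0.0832 × 4.2813% = 8.7235%.

8.72%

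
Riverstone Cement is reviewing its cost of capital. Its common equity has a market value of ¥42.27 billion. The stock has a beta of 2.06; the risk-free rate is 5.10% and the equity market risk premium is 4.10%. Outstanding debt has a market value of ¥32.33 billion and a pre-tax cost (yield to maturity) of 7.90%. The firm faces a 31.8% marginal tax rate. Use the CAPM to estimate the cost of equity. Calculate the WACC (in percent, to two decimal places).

Cost of equity via CAPM: Re = 5.1% + 2.06 × 4.1% = 13.5460%.
Total capital V = 42.27 + 32.33 = 74.6.
Equity: weight = 42.27/74.6 = 0.5666; cost = 13.546%.
Debt: weight = 32.33/74.6 = 0.4334; after-tax cost = 7.9% × (1 − 31.8%) = 5.3878%.
WACC = 0.5666 × 13.5460% + 0.4334 × 5.3878% = 10.0104%.

10.01%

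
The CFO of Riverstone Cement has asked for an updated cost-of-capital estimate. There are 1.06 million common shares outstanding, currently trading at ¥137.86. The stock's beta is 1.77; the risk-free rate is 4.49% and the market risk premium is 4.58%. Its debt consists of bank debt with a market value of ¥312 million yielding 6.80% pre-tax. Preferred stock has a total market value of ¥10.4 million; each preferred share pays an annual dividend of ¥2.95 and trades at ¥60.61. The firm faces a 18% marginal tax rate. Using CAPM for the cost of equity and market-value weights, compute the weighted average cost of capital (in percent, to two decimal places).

Cost of equity via CAPM: Re = 4.49% + 1.77 × 4.58% = 12.5966%.
Cost of preferred: Rp = 2.95 / 60.61 = 4.8672%.
Market value of equity E = 137.86 × 1.06m = 146.1316m.
Total capital V = 146.1316 + 10.4 + 312 = 468.5316.
Equity: weight = 146.1316/468.5316 = 0.3119; cost = 12.5966%.
Preferred: weight = 10.4/468.5316 = 0.0222; cost = 4.8672%.
Bank debt: weight = 312/468.5316 = 0.6659; after-tax cost = 6.8% × (1 − 18%) = 5.5760%.
WACC = 0.3119 × 12.5966% + 0.0222 × 4.8672% + 0.6659 × 5.5760% = 7.7499%.

7.75%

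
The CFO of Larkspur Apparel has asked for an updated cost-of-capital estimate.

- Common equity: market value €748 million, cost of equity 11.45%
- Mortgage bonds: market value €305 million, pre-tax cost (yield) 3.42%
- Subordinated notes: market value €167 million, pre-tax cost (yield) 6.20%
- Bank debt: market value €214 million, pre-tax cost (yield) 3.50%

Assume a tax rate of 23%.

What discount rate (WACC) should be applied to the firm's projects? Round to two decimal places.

Total capital V = 748 + 305 + 167 + 214 = 1434.
Equity: weight = 748/1434 = 0.5216; cost = 11.45%.
Mortgage bonds: weight = 305/1434 = 0.2127; after-tax cost = 3.42% × (1 − 23%) = 2.6334%.
Subordinated notes: weight = 167/1434 = 0.1165; after-tax cost = 6.2% × (1 − 23%) = 4.7740%.
Bank debt: weight = 214/1434 = 0.1492; after-tax cost = 3.5% × (1 − 23%) = 2.6950%.
WACC = 0.5216 × 11.4500% + 0.2127 × 2.6334% + 0.1165 × 4.7740% + 0.1492 × 2.6950% = 7.4908%.

7.49%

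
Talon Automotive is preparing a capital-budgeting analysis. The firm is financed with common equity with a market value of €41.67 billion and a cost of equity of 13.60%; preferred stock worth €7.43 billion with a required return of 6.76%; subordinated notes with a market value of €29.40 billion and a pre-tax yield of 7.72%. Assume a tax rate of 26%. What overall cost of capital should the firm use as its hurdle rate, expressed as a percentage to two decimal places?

10.00%

Total capital V = 41.67 + 7.43 + 29.4 = 78.5.
Equity: weight = 41.67/78.5 = 0.5308; cost = 13.6%.
Preferred: weight = 7.43/78.5 = 0.0946; cost = 6.76%.
Subordinated notes: weight = 29.4/78.5 = 0.3745; after-tax cost = 7.72% × (1 − 26%) = 5.7128%.
WACC = 0.5308 × 13.6000% + 0.0946 × 6.7600% + 0.3745 × 5.7128% = 9.9987%.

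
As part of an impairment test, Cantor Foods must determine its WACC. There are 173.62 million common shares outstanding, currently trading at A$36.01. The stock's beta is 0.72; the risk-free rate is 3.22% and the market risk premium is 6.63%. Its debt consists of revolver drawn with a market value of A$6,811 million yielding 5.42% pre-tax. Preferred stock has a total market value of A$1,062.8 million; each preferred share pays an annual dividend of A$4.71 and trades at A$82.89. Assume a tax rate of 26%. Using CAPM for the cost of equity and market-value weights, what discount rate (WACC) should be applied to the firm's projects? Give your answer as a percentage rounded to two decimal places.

5.90%

Cost of equity via CAPM: Re = 3.22% + 0.72 × 6.63% = 7.9936%.
Cost of preferred: Rp = 4.71 / 82.89 = 5.6822%.
Market value of equity E = 36.01 × 173.62m = 6252.0562m.
Total capital V = 6252.0562 + 1062.8 + 6811 = 14125.8562.
Equity: weight = 6252.0562/14125.8562 = 0.4426; cost = 7.9936%.
Preferred: weight = 1062.8/14125.8562 = 0.0752; cost = 5.6822%.
Revolver drawn: weight = 6811/14125.8562 = 0.4822; after-tax cost = 5.42% × (1 − 26%) = 4.0108%.
WACC = 0.4426 × 7.9936% + 0.0752 × 5.6822% + 0.4822 × 4.0108% = 5.8993%.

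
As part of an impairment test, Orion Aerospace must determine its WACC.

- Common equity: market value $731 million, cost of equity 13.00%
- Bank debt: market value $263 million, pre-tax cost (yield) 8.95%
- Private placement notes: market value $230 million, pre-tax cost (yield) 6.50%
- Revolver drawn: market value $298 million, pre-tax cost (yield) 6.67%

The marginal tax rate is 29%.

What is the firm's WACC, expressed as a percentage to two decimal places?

Total capital V = 731 + 263 + 230 + 298 = 1522.
Equity: weight = 731/1522 = 0.4803; cost = 13%.
Bank debt: weight = 263/1522 = 0.1728; after-tax cost = 8.95% × (1 − 29%) = 6.3545%.
Private placement notes: weight = 230/1522 = 0.1511; after-tax cost = 6.5% × (1 − 29%) = 4.6150%.
Revolver drawn: weight = 298/1522 = 0.1958; after-tax cost = 6.67% × (1 − 29%) = 4.7357%.
WACC = 0.4803 × 13.0000% + 0.1728 × 6.3545% + 0.1511 × 4.6150% + 0.1958 × 4.7357% = 8.9664%.

8.97%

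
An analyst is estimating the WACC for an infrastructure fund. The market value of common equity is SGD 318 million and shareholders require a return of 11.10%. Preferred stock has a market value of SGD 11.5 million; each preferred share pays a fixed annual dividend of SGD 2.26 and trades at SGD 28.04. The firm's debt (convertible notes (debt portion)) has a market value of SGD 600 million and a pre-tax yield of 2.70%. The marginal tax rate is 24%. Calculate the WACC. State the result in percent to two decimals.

5.22%

Cost of preferred: Rp = 2.26 / 28.04 = 8.0599%.
Total capital V = 318 + 11.5 + 600 = 929.5.
Equity: weight = 318/929.5 = 0.3421; cost = 11.1%.
Preferred: weight = 11.5/929.5 = 0.0124; cost = 8.0599%.
Convertible notes (debt portion): weight = 600/929.5 = 0.6455; after-tax cost = 2.7% × (1 − 24%) = 2.0520%.
WACC = 0.3421 × 11.1000% + 0.0124 × 8.0599% + 0.6455 × 2.0520% = 5.2218%.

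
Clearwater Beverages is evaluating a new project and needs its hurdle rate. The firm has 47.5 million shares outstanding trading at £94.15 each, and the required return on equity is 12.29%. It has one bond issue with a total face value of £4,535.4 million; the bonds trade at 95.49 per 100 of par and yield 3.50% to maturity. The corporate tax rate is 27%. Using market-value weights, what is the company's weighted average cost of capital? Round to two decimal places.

Market value of equity E = 94.15 × 47.5m = 4472.125m. Market value of debt D = 4535.4m × 95.49/100 = 4330.85346m.
Total capital V = 4472.125 + 4330.85346 = 8802.97846.
Equity: weight = 4472.125/8802.97846 = 0.5080; cost = 12.29%.
Bonds outstanding: weight = 4330.85346/8802.97846 = 0.4920; after-tax cost = 3.5% × (1 − 27%) = 2.5550%.
WACC = 0.5080 × 12.2900% + 0.4920 × 2.5550% = 7.5006%.

7.50%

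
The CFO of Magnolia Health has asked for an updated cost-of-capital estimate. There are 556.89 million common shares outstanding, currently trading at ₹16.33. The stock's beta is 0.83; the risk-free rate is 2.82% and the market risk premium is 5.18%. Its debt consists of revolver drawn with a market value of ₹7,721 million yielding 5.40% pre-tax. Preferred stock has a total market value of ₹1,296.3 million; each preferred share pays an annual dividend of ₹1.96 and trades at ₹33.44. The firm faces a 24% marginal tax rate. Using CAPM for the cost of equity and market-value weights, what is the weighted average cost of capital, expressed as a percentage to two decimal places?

5.74%

Cost of equity via CAPM: Re = 2.82% + 0.83 × 5.18% = 7.1194%.
Cost of preferred: Rp = 1.96 / 33.44 = 5.8612%.
Market value of equity E = 16.33 × 556.89m = 9094.0137m.
Total capital V = 9094.0137 + 1296.3 + 7721 = 18111.3137.
Equity: weight = 9094.0137/18111.3137 = 0.5021; cost = 7.1194%.
Preferred: weight = 1296.3/18111.3137 = 0.0716; cost = 5.8612%.
Revolver drawn: weight = 7721/18111.3137 = 0.4263; after-tax cost = 5.4% × (1 − 24%) = 4.1040%.
WACC = 0.5021 × 7.1194% + 0.0716 × 5.8612% + 0.4263 × 4.1040% = 5.7439%.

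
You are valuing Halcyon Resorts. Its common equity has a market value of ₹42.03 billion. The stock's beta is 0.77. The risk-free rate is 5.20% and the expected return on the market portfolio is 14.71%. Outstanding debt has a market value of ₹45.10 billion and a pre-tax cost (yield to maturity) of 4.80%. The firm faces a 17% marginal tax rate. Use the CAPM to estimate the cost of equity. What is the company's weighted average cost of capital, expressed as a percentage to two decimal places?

8.10%

Market risk premium = 14.71% − 5.2% = 9.51%.
Cost of equity via CAPM: Re = 5.2% + 0.77 × 9.51% = 12.5227%.
Total capital V = 42.03 + 45.1 = 87.13.
Equity: weight = 42.03/87.13 = 0.4824; cost = 12.5227%.
Debt: weight = 45.1/87.13 = 0.5176; after-tax cost = 4.8% × (1 − 17%) = 3.9840%.
WACC = 0.4824 × 12.5227% + 0.5176 × 3.9840% = 8.1029%.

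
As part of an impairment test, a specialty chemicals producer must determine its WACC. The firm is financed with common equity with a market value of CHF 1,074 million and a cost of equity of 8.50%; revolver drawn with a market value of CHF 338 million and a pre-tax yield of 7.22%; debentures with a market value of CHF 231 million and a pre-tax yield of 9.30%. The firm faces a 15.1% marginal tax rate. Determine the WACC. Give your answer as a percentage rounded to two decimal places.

7.93%

Total capital V = 1074 + 338 + 231 = 1643.
Equity: weight = 1074/1643 = 0.6537; cost = 8.5%.
Revolver drawn: weight = 338/1643 = 0.2057; after-tax cost = 7.22% × (1 − 15.1%) = 6.1298%.
Debentures: weight = 231/1643 = 0.1406; after-tax cost = 9.3% × (1 − 15.1%) = 7.8957%.
WACC = 0.6537 × 8.5000% + 0.2057 × 6.1298% + 0.1406 × 7.8957% = 7.9274%.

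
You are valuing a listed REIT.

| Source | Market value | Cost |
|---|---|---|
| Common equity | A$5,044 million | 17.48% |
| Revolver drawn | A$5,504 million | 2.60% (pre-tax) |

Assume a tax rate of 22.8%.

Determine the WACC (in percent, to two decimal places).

9.41%

Total capital V = 5044 + 5504 = 10548.
Equity: weight = 5044/10548 = 0.4782; cost = 17.48%.
Revolver drawn: weight = 5504/10548 = 0.5218; after-tax cost = 2.6% × (1 − 22.8%) = 2.0072%.
WACC = 0.4782 × 17.4800% + 0.5218 × 2.0072% = 9.4062%.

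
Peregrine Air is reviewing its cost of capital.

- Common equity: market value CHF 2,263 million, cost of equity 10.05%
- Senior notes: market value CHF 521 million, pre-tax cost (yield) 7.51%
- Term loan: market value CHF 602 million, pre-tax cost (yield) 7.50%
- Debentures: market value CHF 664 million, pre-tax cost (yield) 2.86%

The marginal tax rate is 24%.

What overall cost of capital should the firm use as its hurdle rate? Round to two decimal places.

Total capital V = 2263 + 521 + 602 + 664 = 4050.
Equity: weight = 2263/4050 = 0.5588; cost = 10.05%.
Senior notes: weight = 521/4050 = 0.1286; after-tax cost = 7.51% × (1 − 24%) = 5.7076%.
Term loan: weight = 602/4050 = 0.1486; after-tax cost = 7.5% × (1 − 24%) = 5.7000%.
Debentures: weight = 664/4050 = 0.1640; after-tax cost = 2.86% × (1 − 24%) = 2.1736%.
WACC = 0.5588 × 10.0500% + 0.1286 × 5.7076% + 0.1486 × 5.7000% + 0.1640 × 2.1736% = 7.5535%.

7.55%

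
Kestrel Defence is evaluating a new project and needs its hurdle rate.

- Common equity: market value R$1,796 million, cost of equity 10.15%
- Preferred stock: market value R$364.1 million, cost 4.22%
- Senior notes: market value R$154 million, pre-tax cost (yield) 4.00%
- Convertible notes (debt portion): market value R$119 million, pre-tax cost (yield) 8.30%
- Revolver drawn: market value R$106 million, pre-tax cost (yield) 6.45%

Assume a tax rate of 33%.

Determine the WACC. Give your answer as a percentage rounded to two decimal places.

8.39%

Total capital V = 1796 + 364.1 + 154 + 119 + 106 = 2539.1.
Equity: weight = 1796/2539.1 = 0.7073; cost = 10.15%.
Preferred: weight = 364.1/2539.1 = 0.1434; cost = 4.22%.
Senior notes: weight = 154/2539.1 = 0.0607; after-tax cost = 4% × (1 − 33%) = 2.6800%.
Convertible notes (debt portion): weight = 119/2539.1 = 0.0469; after-tax cost = 8.3% × (1 − 33%) = 5.5610%.
Revolver drawn: weight = 106/2539.1 = 0.0417; after-tax cost = 6.45% × (1 − 33%) = 4.3215%.
WACC = 0.7073 × 10.1500% + 0.1434 × 4.2200% + 0.0607 × 2.6800% + 0.0469 × 5.5610% + 0.0417 × 4.3215% = 8.3882%.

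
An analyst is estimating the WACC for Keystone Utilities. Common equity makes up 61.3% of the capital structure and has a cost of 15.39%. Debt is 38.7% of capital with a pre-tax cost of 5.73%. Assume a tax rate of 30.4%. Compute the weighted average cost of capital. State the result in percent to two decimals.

10.98%

After-tax cost of debt = 5.73% × (1 − 30.4%) = 3.9881%.
WACC = 0.613 × 15.3900% + 0.387 × 3.9881% = 10.9775%.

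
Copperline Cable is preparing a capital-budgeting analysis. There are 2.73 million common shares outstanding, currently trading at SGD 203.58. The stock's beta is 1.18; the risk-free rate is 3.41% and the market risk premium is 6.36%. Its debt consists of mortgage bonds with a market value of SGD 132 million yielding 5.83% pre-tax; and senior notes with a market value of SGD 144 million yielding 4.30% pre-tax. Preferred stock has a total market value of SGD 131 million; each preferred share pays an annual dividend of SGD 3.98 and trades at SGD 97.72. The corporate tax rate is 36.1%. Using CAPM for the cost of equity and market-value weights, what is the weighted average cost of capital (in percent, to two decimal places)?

7.78%

Cost of equity via CAPM: Re = 3.41% + 1.18 × 6.36% = 10.9148%.
Cost of preferred: Rp = 3.98 / 97.72 = 4.0729%.
Market value of equity E = 203.58 × 2.73m = 555.7734m.
Total capital V = 555.7734 + 131 + 132 + 144 = 962.7734.
Equity: weight = 555.7734/962.7734 = 0.5773; cost = 10.9148%.
Preferred: weight = 131/962.7734 = 0.1361; cost = 4.0729%.
Mortgage bonds: weight = 132/962.7734 = 0.1371; after-tax cost = 5.83% × (1 − 36.1%) = 3.7254%.
Senior notes: weight = 144/962.7734 = 0.1496; after-tax cost = 4.3% × (1 − 36.1%) = 2.7477%.
WACC = 0.5773 × 10.9148% + 0.1361 × 4.0729% + 0.1371 × 3.7254% + 0.1496 × 2.7477% = 7.7766%.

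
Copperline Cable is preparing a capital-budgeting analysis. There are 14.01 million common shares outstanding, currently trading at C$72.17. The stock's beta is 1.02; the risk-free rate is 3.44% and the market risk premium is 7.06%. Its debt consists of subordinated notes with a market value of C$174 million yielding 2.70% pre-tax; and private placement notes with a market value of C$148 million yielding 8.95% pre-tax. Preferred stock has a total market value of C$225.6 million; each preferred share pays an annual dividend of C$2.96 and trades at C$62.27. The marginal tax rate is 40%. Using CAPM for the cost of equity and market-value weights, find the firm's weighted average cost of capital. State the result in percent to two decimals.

8.28%

Cost of equity via CAPM: Re = 3.44% + 1.02 × 7.06% = 10.6412%.
Cost of preferred: Rp = 2.96 / 62.27 = 4.7535%.
Market value of equity E = 72.17 × 14.01m = 1011.1017m.
Total capital V = 1011.1017 + 225.6 + 174 + 148 = 1558.7017.
Equity: weight = 1011.1017/1558.7017 = 0.6487; cost = 10.6412%.
Preferred: weight = 225.6/1558.7017 = 0.1447; cost = 4.7535%.
Subordinated notes: weight = 174/1558.7017 = 0.1116; after-tax cost = 2.7% × (1 − 40%) = 1.6200%.
Private placement notes: weight = 148/1558.7017 = 0.0950; after-tax cost = 8.95% × (1 − 40%) = 5.3700%.
WACC = 0.6487 × 10.6412% + 0.1447 × 4.7535% + 0.1116 × 1.6200% + 0.0950 × 5.3700% = 8.2815%.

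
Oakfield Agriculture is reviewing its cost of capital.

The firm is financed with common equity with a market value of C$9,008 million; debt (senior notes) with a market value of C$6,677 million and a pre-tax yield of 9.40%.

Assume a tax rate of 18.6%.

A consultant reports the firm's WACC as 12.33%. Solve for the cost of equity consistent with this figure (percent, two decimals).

15.80%

Total capital V = 9008 + 6677 = 15685.
Equity weight = 9008/15685 = 0.5743.
Senior notes weight = 6677/15685 = 0.4257.
Debt contribution = 0.4257 × 9.4% × (1 − 18.6%) = 3.2572%.
Required equity contribution = 12.33% − 3.2572% = 9.0728%.
Re = 9.0728% / 0.5743 = 15.7978%.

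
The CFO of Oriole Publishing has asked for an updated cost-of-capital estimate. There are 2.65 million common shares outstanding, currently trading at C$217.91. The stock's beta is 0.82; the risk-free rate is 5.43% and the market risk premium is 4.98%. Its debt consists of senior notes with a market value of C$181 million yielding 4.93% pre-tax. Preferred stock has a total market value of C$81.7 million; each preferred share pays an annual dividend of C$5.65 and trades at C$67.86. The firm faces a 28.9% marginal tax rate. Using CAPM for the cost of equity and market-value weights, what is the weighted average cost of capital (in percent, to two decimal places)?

Cost of equity via CAPM: Re = 5.43% + 0.82 × 4.98% = 9.5136%.
Cost of preferred: Rp = 5.65 / 67.86 = 8.3260%.
Market value of equity E = 217.91 × 2.65m = 577.4615m.
Total capital V = 577.4615 + 81.7 + 181 = 840.1615.
Equity: weight = 577.4615/840.1615 = 0.6873; cost = 9.5136%.
Preferred: weight = 81.7/840.1615 = 0.0972; cost = 8.326%.
Senior notes: weight = 181/840.1615 = 0.2154; after-tax cost = 4.93% × (1 − 28.9%) = 3.5052%.
WACC = 0.6873 × 9.5136% + 0.0972 × 8.3260% + 0.2154 × 3.5052% = 8.1037%.

8.10%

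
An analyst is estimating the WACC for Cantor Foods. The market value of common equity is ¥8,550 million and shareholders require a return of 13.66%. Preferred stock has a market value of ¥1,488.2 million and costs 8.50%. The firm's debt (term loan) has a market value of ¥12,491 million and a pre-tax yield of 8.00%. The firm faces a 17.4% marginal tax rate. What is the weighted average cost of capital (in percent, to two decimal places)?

Total capital V = 8550 + 1488.2 + 12491 = 22529.2.
Equity: weight = 8550/22529.2 = 0.3795; cost = 13.66%.
Preferred: weight = 1488.2/22529.2 = 0.0661; cost = 8.5%.
Term loan: weight = 12491/22529.2 = 0.5544; after-tax cost = 8% × (1 − 17.4%) = 6.6080%.
WACC = 0.3795 × 13.6600% + 0.0661 × 8.5000% + 0.5544 × 6.6080% = 9.4093%.

9.41%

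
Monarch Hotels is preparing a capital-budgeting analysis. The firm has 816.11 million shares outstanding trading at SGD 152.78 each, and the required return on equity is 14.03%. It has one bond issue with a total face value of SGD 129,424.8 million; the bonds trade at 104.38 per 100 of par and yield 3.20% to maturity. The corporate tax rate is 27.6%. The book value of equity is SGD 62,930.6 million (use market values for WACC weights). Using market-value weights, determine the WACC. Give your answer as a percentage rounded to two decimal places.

Market value of equity E = 152.78 × 816.11m = 124685.2858m. Market value of debt D = 129424.8m × 104.38/100 = 135093.60624m.
Total capital V = 124685.2858 + 135093.60624 = 259778.89204.
Equity: weight = 124685.2858/259778.89204 = 0.4800; cost = 14.03%.
Bonds outstanding: weight = 135093.60624/259778.89204 = 0.5200; after-tax cost = 3.2% × (1 − 27.6%) = 2.3168%.
WACC = 0.4800 × 14.0300% + 0.5200 × 2.3168% = 7.9387%.

7.94%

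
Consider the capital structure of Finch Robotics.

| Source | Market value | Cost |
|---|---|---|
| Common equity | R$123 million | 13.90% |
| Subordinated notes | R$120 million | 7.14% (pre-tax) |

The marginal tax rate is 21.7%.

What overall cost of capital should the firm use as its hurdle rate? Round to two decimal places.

9.80%

Total capital V = 123 + 120 = 243.
Equity: weight = 123/243 = 0.5062; cost = 13.9%.
Subordinated notes: weight = 120/243 = 0.4938; after-tax cost = 7.14% × (1 − 21.7%) = 5.5906%.
WACC = 0.5062 × 13.9000% + 0.4938 × 5.5906% = 9.7966%.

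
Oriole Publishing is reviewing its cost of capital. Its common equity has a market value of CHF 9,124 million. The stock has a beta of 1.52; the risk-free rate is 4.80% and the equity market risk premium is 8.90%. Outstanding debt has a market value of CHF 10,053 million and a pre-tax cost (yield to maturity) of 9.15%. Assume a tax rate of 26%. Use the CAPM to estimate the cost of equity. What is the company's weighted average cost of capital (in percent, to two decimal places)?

Cost of equity via CAPM: Re = 4.8% + 1.52 × 8.9% = 18.3280%.
Total capital V = 9124 + 10053 = 19177.
Equity: weight = 9124/19177 = 0.4758; cost = 18.328%.
Debt: weight = 10053/19177 = 0.5242; after-tax cost = 9.15% × (1 − 26%) = 6.7710%.
WACC = 0.4758 × 18.3280% + 0.5242 × 6.7710% = 12.2696%.

12.27%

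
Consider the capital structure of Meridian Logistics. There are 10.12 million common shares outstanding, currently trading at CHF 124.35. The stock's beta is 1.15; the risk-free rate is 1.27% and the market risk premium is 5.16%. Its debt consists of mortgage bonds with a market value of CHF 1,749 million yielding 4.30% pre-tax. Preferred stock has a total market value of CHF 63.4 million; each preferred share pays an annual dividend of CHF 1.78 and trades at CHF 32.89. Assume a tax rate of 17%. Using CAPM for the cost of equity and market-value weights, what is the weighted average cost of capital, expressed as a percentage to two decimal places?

Cost of equity via CAPM: Re = 1.27% + 1.15 × 5.16% = 7.2040%.
Cost of preferred: Rp = 1.78 / 32.89 = 5.4120%.
Market value of equity E = 124.35 × 10.12m = 1258.422m.
Total capital V = 1258.422 + 63.4 + 1749 = 3070.822.
Equity: weight = 1258.422/3070.822 = 0.4098; cost = 7.204%.
Preferred: weight = 63.4/3070.822 = 0.0206; cost = 5.412%.
Mortgage bonds: weight = 1749/3070.822 = 0.5696; after-tax cost = 4.3% × (1 − 17%) = 3.5690%.
WACC = 0.4098 × 7.2040% + 0.0206 × 5.4120% + 0.5696 × 3.5690% = 5.0967%.

5.10%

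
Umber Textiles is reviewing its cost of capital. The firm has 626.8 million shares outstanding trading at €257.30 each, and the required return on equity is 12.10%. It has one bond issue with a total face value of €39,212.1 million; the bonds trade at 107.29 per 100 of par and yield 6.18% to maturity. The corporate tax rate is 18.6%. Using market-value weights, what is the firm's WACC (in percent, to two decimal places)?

10.64%

Market value of equity E = 257.3 × 626.8m = 161275.64m. Market value of debt D = 39212.1m × 107.29/100 = 42070.66209m.
Total capital V = 161275.64 + 42070.66209 = 203346.30209.
Equity: weight = 161275.64/203346.30209 = 0.7931; cost = 12.1%.
Bonds outstanding: weight = 42070.66209/203346.30209 = 0.2069; after-tax cost = 6.18% × (1 − 18.6%) = 5.0305%.
WACC = 0.7931 × 12.1000% + 0.2069 × 5.0305% = 10.6374%.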